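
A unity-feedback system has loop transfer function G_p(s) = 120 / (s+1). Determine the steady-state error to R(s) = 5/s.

System type = 0 (no poles at s=0).
K_p = lim_{s→0} G_p(s) = 120 / (1) = 120.
e_ss = 5/(1 + K_p) = 5/121.

5/121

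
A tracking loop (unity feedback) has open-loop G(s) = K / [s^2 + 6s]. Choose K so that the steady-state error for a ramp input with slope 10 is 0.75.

80

Factoring s from the denominator leaves a polynomial with constant term 6, so the system is type 1.
K_v = lim_{s→0} s·G(s) = K / 6 = (1/6)·K.
e_ss = 10/K_v = 0.75 ⇒ K_v = 40/3 ⇒ K = (40/3)/(1/6) = 80.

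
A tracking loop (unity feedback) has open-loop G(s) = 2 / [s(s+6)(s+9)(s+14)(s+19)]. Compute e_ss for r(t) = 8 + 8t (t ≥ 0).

57456

The open loop has one pole at the origin → type 1 system. Taking each input component in turn:
  • 8: tracked with zero error.
  • 8t: e_ss = 8/K_v with K_v=1/7182 → 57456.
Total e_ss = 57456.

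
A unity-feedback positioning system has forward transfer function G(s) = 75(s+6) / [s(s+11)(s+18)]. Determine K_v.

25/11

One free integrator in G(s): this is a type 1 system.
K_v = lim_{s→0} s·G(s) = 75·6 / (11·18) = 25/11.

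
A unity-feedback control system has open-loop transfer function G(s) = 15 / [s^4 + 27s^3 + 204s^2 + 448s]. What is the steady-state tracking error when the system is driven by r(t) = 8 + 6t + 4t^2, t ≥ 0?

Lowest-order denominator term is 448s, so the open loop has 1 pole at the origin → type 1 system. Treating each term separately:
  • 8: tracked with zero error.
  • 6t: e_ss = 6/K_v with K_v=15/448 → 179.2.
  • 4t^2: a type-1 system cannot track it, e_ss → ∞.
The unbounded component dominates.

infinity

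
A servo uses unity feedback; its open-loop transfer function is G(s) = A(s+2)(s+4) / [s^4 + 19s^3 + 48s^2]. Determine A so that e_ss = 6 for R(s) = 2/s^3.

Factoring s^2 from the denominator leaves a polynomial with constant term 48, so the system is type 2.
K_a = lim_{s→0} s^2·G(s) = A·2·4 / 48 = (1/6)·A.
e_ss = 2/K_a = 6 ⇒ K_a = 1/3 ⇒ A = (1/3)/(1/6) = 2.

2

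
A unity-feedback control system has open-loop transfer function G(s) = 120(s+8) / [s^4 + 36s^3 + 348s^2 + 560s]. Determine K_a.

0

The denominator has no term below 560s — 1 pole at s=0, type 1.
K_a = lim_{s→0} s^2·G(s) = 0 (the extra factor of s kills the finite limit).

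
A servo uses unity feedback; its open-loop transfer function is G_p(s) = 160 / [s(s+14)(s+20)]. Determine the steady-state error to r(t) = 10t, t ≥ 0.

17.5

G_p(s) has one factor of s in the denominator, so the system is type 1.
K_v = lim_{s→0} s·G_p(s) = 160 / (14·20) = 4/7.
e_ss = 10/K_v = 10/(4/7) = 17.5.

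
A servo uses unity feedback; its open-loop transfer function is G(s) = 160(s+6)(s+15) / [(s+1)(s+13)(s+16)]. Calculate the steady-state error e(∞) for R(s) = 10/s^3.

infinity

System type = 0 (no poles at s=0).
K_a = lim_{s→0} s^2·G(s) = 0; the steady-state error to this parabolic input grows without bound.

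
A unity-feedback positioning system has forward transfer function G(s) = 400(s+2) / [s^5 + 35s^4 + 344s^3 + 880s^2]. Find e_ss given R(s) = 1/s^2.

Lowest-order denominator term is 880s^2, so the open loop has 2 poles at the origin → type 2 system.
A type-2 system has K_v = ∞, so it tracks a ramp input with zero steady-state error.

0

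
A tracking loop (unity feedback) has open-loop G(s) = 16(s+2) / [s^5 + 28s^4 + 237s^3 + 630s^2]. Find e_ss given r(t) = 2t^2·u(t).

Factoring s^2 from the denominator leaves a polynomial with constant term 630, so the system is type 2.
K_a = lim_{s→0} s^2·G(s) = 16·2 / 630 = 16/315.
r(t) = 2t^2 gives R(s) = 4/s^3.
e_ss = 4/K_a = 4/(16/315) = 78.75.

78.75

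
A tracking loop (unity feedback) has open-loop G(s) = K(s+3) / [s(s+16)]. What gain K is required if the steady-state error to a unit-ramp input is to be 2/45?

120

One free integrator in G(s): this is a type 1 system.
K_v = lim_{s→0} s·G(s) = K·3 / (16) = 0.1875·K.
e_ss = 1/K_v = 2/45 ⇒ K_v = 22.5 ⇒ K = 22.5/0.1875 = 120.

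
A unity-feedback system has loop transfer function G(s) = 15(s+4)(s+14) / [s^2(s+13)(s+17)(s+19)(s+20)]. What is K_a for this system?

System type = 2 (two poles at s=0).
K_a = lim_{s→0} s^2·G(s) = 15·4·14 / (13·17·19·20) = 42/4199.

42/4199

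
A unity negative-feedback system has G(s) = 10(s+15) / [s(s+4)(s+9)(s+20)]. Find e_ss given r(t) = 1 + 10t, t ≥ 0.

48

One free integrator in G(s): this is a type 1 system. Taking each input component in turn:
  • 1: tracked with zero error.
  • 10t: e_ss = 10/K_v with K_v=5/24 → 48.
Total e_ss = 48.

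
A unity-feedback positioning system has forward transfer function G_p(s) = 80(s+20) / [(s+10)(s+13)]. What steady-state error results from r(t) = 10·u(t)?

G_p(s) has no factors of s in the denominator, so the system is type 0.
K_p = lim_{s→0} G_p(s) = 80·20 / (10·13) = 160/13.
e_ss = 10/(1 + K_p) = 10/(173/13) = 130/173.

130/173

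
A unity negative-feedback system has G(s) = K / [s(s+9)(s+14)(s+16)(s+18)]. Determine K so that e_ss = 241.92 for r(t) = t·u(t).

G(s) has one factor of s in the denominator, so the system is type 1.
K_v = lim_{s→0} s·G(s) = K / (9·14·16·18) = (1/36288)·K.
e_ss = 1/K_v = 241.92 ⇒ K_v = 25/6048 ⇒ K = (25/6048)/(1/36288) = 150.

150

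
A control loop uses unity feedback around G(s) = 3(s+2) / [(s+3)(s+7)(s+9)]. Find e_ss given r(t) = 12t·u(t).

G(s) has no factors of s in the denominator, so the system is type 0.
K_v = lim_{s→0} s·G(s) = 0; the steady-state error to this ramp input grows without bound.

infinity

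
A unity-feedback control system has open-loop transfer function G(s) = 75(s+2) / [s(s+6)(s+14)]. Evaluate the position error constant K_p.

K_p = lim_{s→0} G(s); with 1 pole at the origin the limit diverges, so K_p = ∞.

infinity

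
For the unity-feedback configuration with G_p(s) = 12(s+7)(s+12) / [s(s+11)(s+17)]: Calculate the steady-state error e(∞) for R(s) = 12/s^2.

187/84

G_p(s) has one factor of s in the denominator, so the system is type 1.
K_v = lim_{s→0} s·G_p(s) = 12·7·12 / (11·17) = 1008/187.
e_ss = 12/K_v = 12/(1008/187) = 187/84.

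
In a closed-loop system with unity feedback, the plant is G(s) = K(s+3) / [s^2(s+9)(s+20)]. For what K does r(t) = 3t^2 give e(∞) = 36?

10

The open loop has two poles at the origin → type 2 system.
K_a = lim_{s→0} s^2·G(s) = K·3 / (9·20) = (1/60)·K.
e_ss = 6/K_a = 36 ⇒ K_a = 1/6 ⇒ K = (1/6)/(1/60) = 10.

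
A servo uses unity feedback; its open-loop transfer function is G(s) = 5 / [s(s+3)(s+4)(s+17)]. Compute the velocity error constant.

System type = 1 (one pole at s=0).
K_v = lim_{s→0} s·G(s) = 5 / (3·4·17) = 5/204.

5/204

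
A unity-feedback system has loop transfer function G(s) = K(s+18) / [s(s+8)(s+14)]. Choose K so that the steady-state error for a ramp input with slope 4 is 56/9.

System type = 1 (one pole at s=0).
K_v = lim_{s→0} s·G(s) = K·18 / (8·14) = (9/56)·K.
e_ss = 4/K_v = 56/9 ⇒ K_v = 9/14 ⇒ K = (9/14)/(9/56) = 4.

4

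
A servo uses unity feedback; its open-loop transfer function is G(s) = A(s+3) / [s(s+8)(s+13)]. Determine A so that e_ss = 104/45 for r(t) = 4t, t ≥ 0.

60

G(s) has one factor of s in the denominator, so the system is type 1.
K_v = lim_{s→0} s·G(s) = A·3 / (8·13) = (3/104)·A.
e_ss = 4/K_v = 104/45 ⇒ K_v = 45/26 ⇒ A = (45/26)/(3/104) = 60.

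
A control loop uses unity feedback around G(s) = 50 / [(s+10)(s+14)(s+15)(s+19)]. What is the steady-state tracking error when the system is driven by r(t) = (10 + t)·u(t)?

The open loop has no poles at the origin → type 0 system. By superposition:
  • 10: e_ss = 10/(1+K_p) with K_p=1/798 → 7980/799.
  • t: a type-0 system cannot track it, e_ss → ∞.
The unbounded component dominates.

infinity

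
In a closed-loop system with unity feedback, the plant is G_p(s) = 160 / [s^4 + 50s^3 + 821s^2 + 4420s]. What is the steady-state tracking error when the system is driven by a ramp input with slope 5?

The denominator has no term below 4420s — 1 pole at s=0, type 1.
K_v = lim_{s→0} s·G_p(s) = 160 / 4420 = 8/221.
e_ss = 5/K_v = 5/(8/221) = 138.125.

138.125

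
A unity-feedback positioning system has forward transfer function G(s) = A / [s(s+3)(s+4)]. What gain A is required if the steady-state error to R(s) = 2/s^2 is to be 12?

G(s) has one factor of s in the denominator, so the system is type 1.
K_v = lim_{s→0} s·G(s) = A / (3·4) = (1/12)·A.
e_ss = 2/K_v = 12 ⇒ K_v = 1/6 ⇒ A = (1/6)/(1/12) = 2.

2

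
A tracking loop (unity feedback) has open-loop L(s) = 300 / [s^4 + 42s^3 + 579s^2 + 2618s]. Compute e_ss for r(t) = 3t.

Lowest-order denominator term is 2618s, so the open loop has 1 pole at the origin → type 1 system.
K_v = lim_{s→0} s·L(s) = 300 / 2618 = 150/1309.
e_ss = 3/K_v = 3/(150/1309) = 26.18.

26.18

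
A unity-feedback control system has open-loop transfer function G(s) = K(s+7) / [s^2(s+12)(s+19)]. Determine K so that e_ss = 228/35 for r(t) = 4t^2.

40

Two free integrators in G(s): this is a type 2 system.
K_a = lim_{s→0} s^2·G(s) = K·7 / (12·19) = (7/228)·K.
e_ss = 8/K_a = 228/35 ⇒ K_a = 70/57 ⇒ K = (70/57)/(7/228) = 40.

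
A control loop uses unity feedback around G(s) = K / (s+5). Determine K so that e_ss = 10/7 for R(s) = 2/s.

System type = 0 (no poles at s=0).
K_p = lim_{s→0} G(s) = K / (5) = 0.2·K.
e_ss = 2/(1 + K_p) = 10/7 ⇒ 1 + 0.2·K = 1.4 ⇒ K = 2.

2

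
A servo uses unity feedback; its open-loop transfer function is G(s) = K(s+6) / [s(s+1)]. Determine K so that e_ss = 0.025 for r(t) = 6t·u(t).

40

One free integrator in G(s): this is a type 1 system.
K_v = lim_{s→0} s·G(s) = K·6 / (1) = 6·K.
e_ss = 6/K_v = 0.025 ⇒ K_v = 240 ⇒ K = 240/6 = 40.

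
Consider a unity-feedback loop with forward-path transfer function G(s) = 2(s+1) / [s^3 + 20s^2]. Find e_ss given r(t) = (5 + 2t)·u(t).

The denominator has no term below 20s^2 — 2 poles at s=0, type 2. By superposition:
  • 5: tracked with zero error.
  • 2t: tracked with zero error.
Total e_ss = 0.

0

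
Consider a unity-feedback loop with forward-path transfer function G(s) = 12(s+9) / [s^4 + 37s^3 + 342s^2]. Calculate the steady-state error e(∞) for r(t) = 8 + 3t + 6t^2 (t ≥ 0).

The denominator has no term below 342s^2 — 2 poles at s=0, type 2. Treating each term separately:
  • 8: tracked with zero error.
  • 3t: tracked with zero error.
  • 6t^2: e_ss = 12/K_a with K_a=6/19 → 38.
Total e_ss = 38.

38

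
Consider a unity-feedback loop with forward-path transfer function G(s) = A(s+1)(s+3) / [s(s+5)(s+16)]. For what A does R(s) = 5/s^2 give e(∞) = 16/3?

G(s) has one factor of s in the denominator, so the system is type 1.
K_v = lim_{s→0} s·G(s) = A·1·3 / (5·16) = 0.0375·A.
e_ss = 5/K_v = 16/3 ⇒ K_v = 0.9375 ⇒ A = 0.9375/0.0375 = 25.

25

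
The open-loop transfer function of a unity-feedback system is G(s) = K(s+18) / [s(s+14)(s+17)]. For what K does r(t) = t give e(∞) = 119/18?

The open loop has one pole at the origin → type 1 system.
K_v = lim_{s→0} s·G(s) = K·18 / (14·17) = (9/119)·K.
e_ss = 1/K_v = 119/18 ⇒ K_v = 18/119 ⇒ K = (18/119)/(9/119) = 2.

2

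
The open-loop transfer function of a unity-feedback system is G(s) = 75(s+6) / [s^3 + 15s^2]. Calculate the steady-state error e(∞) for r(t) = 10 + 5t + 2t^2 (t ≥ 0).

2/15

Factoring s^2 from the denominator leaves a polynomial with constant term 15, so the system is type 2. Taking each input component in turn:
  • 10: tracked with zero error.
  • 5t: tracked with zero error.
  • 2t^2: e_ss = 4/K_a with K_a=30 → 2/15.
Total e_ss = 2/15.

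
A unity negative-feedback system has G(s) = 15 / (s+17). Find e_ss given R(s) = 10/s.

The open loop has no poles at the origin → type 0 system.
K_p = lim_{s→0} G(s) = 15 / (17) = 15/17.
e_ss = 10/(1 + K_p) = 10/(32/17) = 5.3125.

5.3125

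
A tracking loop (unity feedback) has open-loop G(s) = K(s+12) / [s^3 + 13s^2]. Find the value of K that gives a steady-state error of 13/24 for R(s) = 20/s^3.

40

The denominator has no term below 13s^2 — 2 poles at s=0, type 2.
K_a = lim_{s→0} s^2·G(s) = K·12 / 13 = (12/13)·K.
e_ss = 20/K_a = 13/24 ⇒ K_a = 480/13 ⇒ K = (480/13)/(12/13) = 40.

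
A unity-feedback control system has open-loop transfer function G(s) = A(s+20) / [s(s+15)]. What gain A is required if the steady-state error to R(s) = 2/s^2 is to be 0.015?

System type = 1 (one pole at s=0).
K_v = lim_{s→0} s·G(s) = A·20 / (15) = (4/3)·A.
e_ss = 2/K_v = 0.015 ⇒ K_v = 400/3 ⇒ A = (400/3)/(4/3) = 100.

100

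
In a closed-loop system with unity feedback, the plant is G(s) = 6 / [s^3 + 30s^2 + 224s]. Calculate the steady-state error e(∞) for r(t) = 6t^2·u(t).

infinity

Lowest-order denominator term is 224s, so the open loop has 1 pole at the origin → type 1 system.
K_a = lim_{s→0} s^2·G(s) = 0; the steady-state error to this parabolic input grows without bound.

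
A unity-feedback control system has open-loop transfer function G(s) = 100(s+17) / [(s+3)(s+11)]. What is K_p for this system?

1700/33

G(s) has no factors of s in the denominator, so the system is type 0.
K_p = lim_{s→0} G(s) = 100·17 / (3·11) = 1700/33.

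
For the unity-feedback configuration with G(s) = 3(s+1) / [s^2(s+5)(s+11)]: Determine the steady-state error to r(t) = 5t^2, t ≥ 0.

G(s) has two factors of s in the denominator, so the system is type 2.
K_a = lim_{s→0} s^2·G(s) = 3·1 / (5·11) = 3/55.
r(t) = 5t^2 gives R(s) = 10/s^3.
e_ss = 10/K_a = 10/(3/55) = 550/3.

550/3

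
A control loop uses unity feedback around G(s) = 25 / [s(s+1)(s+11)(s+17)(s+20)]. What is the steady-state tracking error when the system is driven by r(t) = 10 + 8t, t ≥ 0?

System type = 1 (one pole at s=0). By superposition:
  • 10: tracked with zero error.
  • 8t: e_ss = 8/K_v with K_v=5/748 → 1196.8.
Total e_ss = 1196.8.

1196.8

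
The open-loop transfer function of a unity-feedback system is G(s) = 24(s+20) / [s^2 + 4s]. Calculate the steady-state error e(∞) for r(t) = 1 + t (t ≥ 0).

The denominator has no term below 4s — 1 pole at s=0, type 1. Taking each input component in turn:
  • 1: tracked with zero error.
  • t: e_ss = 1/K_v with K_v=120 → 1/120.
Total e_ss = 1/120.

1/120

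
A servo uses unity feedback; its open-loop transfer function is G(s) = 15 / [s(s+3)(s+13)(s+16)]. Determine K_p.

K_p = lim_{s→0} G(s); with 1 pole at the origin the limit diverges, so K_p = ∞.

infinity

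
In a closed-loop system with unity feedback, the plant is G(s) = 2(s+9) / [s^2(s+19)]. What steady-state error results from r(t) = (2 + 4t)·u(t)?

The open loop has two poles at the origin → type 2 system. Taking each input component in turn:
  • 2: tracked with zero error.
  • 4t: tracked with zero error.
Total e_ss = 0.

0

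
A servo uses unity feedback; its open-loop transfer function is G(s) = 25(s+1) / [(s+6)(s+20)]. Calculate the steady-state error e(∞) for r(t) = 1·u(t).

24/29

The open loop has no poles at the origin → type 0 system.
K_p = lim_{s→0} G(s) = 25·1 / (6·20) = 5/24.
e_ss = 1/(1 + K_p) = 1/(29/24) = 24/29.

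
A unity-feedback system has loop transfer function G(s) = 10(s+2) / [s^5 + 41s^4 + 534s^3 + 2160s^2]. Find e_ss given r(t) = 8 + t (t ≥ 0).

The denominator has no term below 2160s^2 — 2 poles at s=0, type 2. Taking each input component in turn:
  • 8: tracked with zero error.
  • t: tracked with zero error.
Total e_ss = 0.

0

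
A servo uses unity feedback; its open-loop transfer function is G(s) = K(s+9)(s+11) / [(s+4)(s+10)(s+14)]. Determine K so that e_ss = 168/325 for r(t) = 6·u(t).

60

No free integrators in G(s): this is a type 0 system.
K_p = lim_{s→0} G(s) = K·9·11 / (4·10·14) = (99/560)·K.
e_ss = 6/(1 + K_p) = 168/325 ⇒ 1 + (99/560)·K = 325/28 ⇒ K = 60.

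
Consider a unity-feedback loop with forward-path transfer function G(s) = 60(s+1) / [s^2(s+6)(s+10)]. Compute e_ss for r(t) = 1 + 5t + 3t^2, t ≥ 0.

The open loop has two poles at the origin → type 2 system. By superposition:
  • 1: tracked with zero error.
  • 5t: tracked with zero error.
  • 3t^2: e_ss = 6/K_a with K_a=1 → 6.
Total e_ss = 6.

6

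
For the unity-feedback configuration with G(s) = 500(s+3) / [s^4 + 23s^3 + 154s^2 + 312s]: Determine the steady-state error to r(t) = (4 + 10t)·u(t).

2.08

Factoring s from the denominator leaves a polynomial with constant term 312, so the system is type 1. Treating each term separately:
  • 4: tracked with zero error.
  • 10t: e_ss = 10/K_v with K_v=125/26 → 2.08.
Total e_ss = 2.08.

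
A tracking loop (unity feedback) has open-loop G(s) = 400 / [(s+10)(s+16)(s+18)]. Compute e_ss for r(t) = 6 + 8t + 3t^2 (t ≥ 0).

G(s) has no factors of s in the denominator, so the system is type 0. Treating each term separately:
  • 6: e_ss = 6/(1+K_p) with K_p=5/36 → 216/41.
  • 8t: a type-0 system cannot track it, e_ss → ∞.
  • 3t^2: a type-0 system cannot track it, e_ss → ∞.
The unbounded component dominates.

infinity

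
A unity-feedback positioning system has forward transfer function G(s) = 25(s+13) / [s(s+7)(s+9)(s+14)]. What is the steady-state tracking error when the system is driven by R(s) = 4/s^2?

3528/325

The open loop has one pole at the origin → type 1 system.
K_v = lim_{s→0} s·G(s) = 25·13 / (7·9·14) = 325/882.
e_ss = 4/K_v = 4/(325/882) = 3528/325.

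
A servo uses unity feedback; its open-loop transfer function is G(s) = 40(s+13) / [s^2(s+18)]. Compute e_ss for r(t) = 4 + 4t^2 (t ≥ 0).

G(s) has two factors of s in the denominator, so the system is type 2. By superposition:
  • 4: tracked with zero error.
  • 4t^2: e_ss = 8/K_a with K_a=260/9 → 18/65.
Total e_ss = 18/65.

18/65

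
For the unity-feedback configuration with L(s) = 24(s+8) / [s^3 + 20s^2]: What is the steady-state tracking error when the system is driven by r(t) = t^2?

5/24

Factoring s^2 from the denominator leaves a polynomial with constant term 20, so the system is type 2.
K_a = lim_{s→0} s^2·L(s) = 24·8 / 20 = 9.6.
r(t) = t^2 gives R(s) = 2/s^3.
e_ss = 2/K_a = 2/9.6 = 5/24.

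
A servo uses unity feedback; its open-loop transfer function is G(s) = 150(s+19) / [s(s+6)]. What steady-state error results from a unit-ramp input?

1/475

G(s) has one factor of s in the denominator, so the system is type 1.
K_v = lim_{s→0} s·G(s) = 150·19 / (6) = 475.
e_ss = 1/K_v = 1/475.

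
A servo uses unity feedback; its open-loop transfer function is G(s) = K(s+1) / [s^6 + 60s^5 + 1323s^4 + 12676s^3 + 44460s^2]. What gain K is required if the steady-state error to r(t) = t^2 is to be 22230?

The denominator has no term below 44460s^2 — 2 poles at s=0, type 2.
K_a = lim_{s→0} s^2·G(s) = K·1 / 44460 = (1/44460)·K.
e_ss = 2/K_a = 22230 ⇒ K_a = 1/11115 ⇒ K = (1/11115)/(1/44460) = 4.

4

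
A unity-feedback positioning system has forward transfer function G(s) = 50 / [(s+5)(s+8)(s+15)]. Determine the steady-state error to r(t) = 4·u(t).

No free integrators in G(s): this is a type 0 system.
K_p = lim_{s→0} G(s) = 50 / (5·8·15) = 1/12.
e_ss = 4/(1 + K_p) = 4/(13/12) = 48/13.

48/13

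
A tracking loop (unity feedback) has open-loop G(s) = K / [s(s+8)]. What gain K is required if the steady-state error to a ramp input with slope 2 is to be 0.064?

250

G(s) has one factor of s in the denominator, so the system is type 1.
K_v = lim_{s→0} s·G(s) = K / (8) = 0.125·K.
e_ss = 2/K_v = 0.064 ⇒ K_v = 31.25 ⇒ K = 31.25/0.125 = 250.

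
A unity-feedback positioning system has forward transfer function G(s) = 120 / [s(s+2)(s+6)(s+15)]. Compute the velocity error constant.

2/3

System type = 1 (one pole at s=0).
K_v = lim_{s→0} s·G(s) = 120 / (2·6·15) = 2/3.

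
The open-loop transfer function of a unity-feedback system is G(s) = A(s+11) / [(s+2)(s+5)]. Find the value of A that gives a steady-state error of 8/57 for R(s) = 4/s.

25

System type = 0 (no poles at s=0).
K_p = lim_{s→0} G(s) = A·11 / (2·5) = 1.1·A.
e_ss = 4/(1 + K_p) = 8/57 ⇒ 1 + 1.1·A = 28.5 ⇒ A = 25.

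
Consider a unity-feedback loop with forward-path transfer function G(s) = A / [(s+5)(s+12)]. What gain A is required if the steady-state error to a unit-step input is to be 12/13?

5

System type = 0 (no poles at s=0).
K_p = lim_{s→0} G(s) = A / (5·12) = (1/60)·A.
e_ss = 1/(1 + K_p) = 12/13 ⇒ 1 + (1/60)·A = 13/12 ⇒ A = 5.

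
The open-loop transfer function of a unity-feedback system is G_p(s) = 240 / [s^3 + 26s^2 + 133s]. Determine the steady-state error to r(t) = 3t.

Factoring s from the denominator leaves a polynomial with constant term 133, so the system is type 1.
K_v = lim_{s→0} s·G_p(s) = 240 / 133 = 240/133.
e_ss = 3/K_v = 3/(240/133) = 1.6625.

1.6625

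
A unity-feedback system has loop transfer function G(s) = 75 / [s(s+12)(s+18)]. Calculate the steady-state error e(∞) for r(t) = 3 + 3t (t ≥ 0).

8.64

System type = 1 (one pole at s=0). By superposition:
  • 3: tracked with zero error.
  • 3t: e_ss = 3/K_v with K_v=25/72 → 8.64.
Total e_ss = 8.64.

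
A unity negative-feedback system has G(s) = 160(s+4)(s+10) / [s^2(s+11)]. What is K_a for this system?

Two free integrators in G(s): this is a type 2 system.
K_a = lim_{s→0} s^2·G(s) = 160·4·10 / (11) = 6400/11.

6400/11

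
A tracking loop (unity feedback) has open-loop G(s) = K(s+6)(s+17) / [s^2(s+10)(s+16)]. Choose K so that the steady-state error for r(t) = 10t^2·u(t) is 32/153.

G(s) has two factors of s in the denominator, so the system is type 2.
K_a = lim_{s→0} s^2·G(s) = K·6·17 / (10·16) = 0.6375·K.
e_ss = 20/K_a = 32/153 ⇒ K_a = 95.625 ⇒ K = 95.625/0.6375 = 150.

150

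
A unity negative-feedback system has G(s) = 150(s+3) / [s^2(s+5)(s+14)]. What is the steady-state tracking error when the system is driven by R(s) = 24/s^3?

The open loop has two poles at the origin → type 2 system.
K_a = lim_{s→0} s^2·G(s) = 150·3 / (5·14) = 45/7.
r(t) = 12t^2 gives R(s) = 24/s^3.
e_ss = 24/K_a = 24/(45/7) = 56/15.

56/15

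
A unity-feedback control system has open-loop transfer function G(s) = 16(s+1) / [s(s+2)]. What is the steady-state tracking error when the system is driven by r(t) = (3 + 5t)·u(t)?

0.625

System type = 1 (one pole at s=0). Treating each term separately:
  • 3: tracked with zero error.
  • 5t: e_ss = 5/K_v with K_v=8 → 0.625.
Total e_ss = 0.625.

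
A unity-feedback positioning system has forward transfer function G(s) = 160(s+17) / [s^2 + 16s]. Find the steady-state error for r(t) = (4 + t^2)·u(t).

Lowest-order denominator term is 16s, so the open loop has 1 pole at the origin → type 1 system. By superposition:
  • 4: tracked with zero error.
  • t^2: a type-1 system cannot track it, e_ss → ∞.
The unbounded component dominates.

infinity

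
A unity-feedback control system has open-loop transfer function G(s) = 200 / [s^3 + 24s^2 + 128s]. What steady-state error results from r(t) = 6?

0

Factoring s from the denominator leaves a polynomial with constant term 128, so the system is type 1.
A type-1 system has K_p = ∞, so it tracks a step input with zero steady-state error.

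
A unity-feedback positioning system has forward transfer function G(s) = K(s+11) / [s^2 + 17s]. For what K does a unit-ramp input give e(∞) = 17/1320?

120

Factoring s from the denominator leaves a polynomial with constant term 17, so the system is type 1.
K_v = lim_{s→0} s·G(s) = K·11 / 17 = (11/17)·K.
e_ss = 1/K_v = 17/1320 ⇒ K_v = 1320/17 ⇒ K = (1320/17)/(11/17) = 120.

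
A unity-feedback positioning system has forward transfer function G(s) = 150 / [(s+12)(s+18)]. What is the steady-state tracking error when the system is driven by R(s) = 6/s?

216/61

No free integrators in G(s): this is a type 0 system.
K_p = lim_{s→0} G(s) = 150 / (12·18) = 25/36.
e_ss = 6/(1 + K_p) = 6/(61/36) = 216/61.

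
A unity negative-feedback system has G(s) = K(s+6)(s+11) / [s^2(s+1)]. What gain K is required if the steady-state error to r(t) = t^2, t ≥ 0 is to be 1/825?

The open loop has two poles at the origin → type 2 system.
K_a = lim_{s→0} s^2·G(s) = K·6·11 / (1) = 66·K.
e_ss = 2/K_a = 1/825 ⇒ K_a = 1650 ⇒ K = 1650/66 = 25.

25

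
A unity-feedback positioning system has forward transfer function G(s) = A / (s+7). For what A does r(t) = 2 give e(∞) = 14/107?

No free integrators in G(s): this is a type 0 system.
K_p = lim_{s→0} G(s) = A / (7) = (1/7)·A.
e_ss = 2/(1 + K_p) = 14/107 ⇒ 1 + (1/7)·A = 107/7 ⇒ A = 100.

100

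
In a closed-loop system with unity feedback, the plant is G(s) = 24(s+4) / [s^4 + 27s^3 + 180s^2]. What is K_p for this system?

infinity

K_p = lim_{s→0} G(s); with 2 poles at the origin the limit diverges, so K_p = ∞.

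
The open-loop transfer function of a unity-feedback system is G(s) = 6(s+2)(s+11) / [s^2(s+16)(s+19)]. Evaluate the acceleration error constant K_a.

G(s) has two factors of s in the denominator, so the system is type 2.
K_a = lim_{s→0} s^2·G(s) = 6·2·11 / (16·19) = 33/76.

33/76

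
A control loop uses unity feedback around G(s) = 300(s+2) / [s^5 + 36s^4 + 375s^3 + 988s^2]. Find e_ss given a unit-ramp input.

Factoring s^2 from the denominator leaves a polynomial with constant term 988, so the system is type 2.
K_v = ∞ for a type-2 system; e_ss to a ramp is zero.

0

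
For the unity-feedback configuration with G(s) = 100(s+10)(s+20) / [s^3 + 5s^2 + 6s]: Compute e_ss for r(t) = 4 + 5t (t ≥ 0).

0.0015

Factoring s from the denominator leaves a polynomial with constant term 6, so the system is type 1. Treating each term separately:
  • 4: tracked with zero error.
  • 5t: e_ss = 5/K_v with K_v=10000/3 → 0.0015.
Total e_ss = 0.0015.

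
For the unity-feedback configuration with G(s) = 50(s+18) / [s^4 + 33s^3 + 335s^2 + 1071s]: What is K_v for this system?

The denominator has no term below 1071s — 1 pole at s=0, type 1.
K_v = lim_{s→0} s·G(s) = 50·18 / 1071 = 100/119.

100/119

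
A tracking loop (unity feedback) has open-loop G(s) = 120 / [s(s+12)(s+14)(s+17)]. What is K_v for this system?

System type = 1 (one pole at s=0).
K_v = lim_{s→0} s·G(s) = 120 / (12·14·17) = 5/119.

5/119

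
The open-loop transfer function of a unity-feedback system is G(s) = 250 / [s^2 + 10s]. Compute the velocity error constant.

25

Lowest-order denominator term is 10s, so the open loop has 1 pole at the origin → type 1 system.
K_v = lim_{s→0} s·G(s) = 250 / 10 = 25.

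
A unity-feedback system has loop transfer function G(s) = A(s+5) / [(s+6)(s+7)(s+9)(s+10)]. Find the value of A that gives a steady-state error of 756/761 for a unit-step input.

5

The open loop has no poles at the origin → type 0 system.
K_p = lim_{s→0} G(s) = A·5 / (6·7·9·10) = (1/756)·A.
e_ss = 1/(1 + K_p) = 756/761 ⇒ 1 + (1/756)·A = 761/756 ⇒ A = 5.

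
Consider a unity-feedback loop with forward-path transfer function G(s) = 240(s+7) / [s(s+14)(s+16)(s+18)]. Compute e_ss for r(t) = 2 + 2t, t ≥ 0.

4.8

G(s) has one factor of s in the denominator, so the system is type 1. By superposition:
  • 2: tracked with zero error.
  • 2t: e_ss = 2/K_v with K_v=5/12 → 4.8.
Total e_ss = 4.8.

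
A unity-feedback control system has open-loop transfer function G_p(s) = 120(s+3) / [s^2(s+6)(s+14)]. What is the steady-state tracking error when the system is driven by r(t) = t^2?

The open loop has two poles at the origin → type 2 system.
K_a = lim_{s→0} s^2·G_p(s) = 120·3 / (6·14) = 30/7.
r(t) = t^2 gives R(s) = 2/s^3.
e_ss = 2/K_a = 2/(30/7) = 7/15.

7/15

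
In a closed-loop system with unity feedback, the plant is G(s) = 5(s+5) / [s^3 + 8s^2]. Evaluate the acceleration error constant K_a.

3.125

The denominator has no term below 8s^2 — 2 poles at s=0, type 2.
K_a = lim_{s→0} s^2·G(s) = 5·5 / 8 = 3.125.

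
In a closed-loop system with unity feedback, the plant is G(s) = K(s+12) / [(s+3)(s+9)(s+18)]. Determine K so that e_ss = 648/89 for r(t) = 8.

4

G(s) has no factors of s in the denominator, so the system is type 0.
K_p = lim_{s→0} G(s) = K·12 / (3·9·18) = (2/81)·K.
e_ss = 8/(1 + K_p) = 648/89 ⇒ 1 + (2/81)·K = 89/81 ⇒ K = 4.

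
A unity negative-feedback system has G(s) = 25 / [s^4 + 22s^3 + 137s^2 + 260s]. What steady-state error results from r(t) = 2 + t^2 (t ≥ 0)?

infinity

Factoring s from the denominator leaves a polynomial with constant term 260, so the system is type 1. By superposition:
  • 2: tracked with zero error.
  • t^2: a type-1 system cannot track it, e_ss → ∞.
The unbounded component dominates.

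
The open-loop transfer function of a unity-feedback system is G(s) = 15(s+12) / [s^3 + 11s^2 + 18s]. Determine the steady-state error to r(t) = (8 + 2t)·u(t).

0.2

Lowest-order denominator term is 18s, so the open loop has 1 pole at the origin → type 1 system. Taking each input component in turn:
  • 8: tracked with zero error.
  • 2t: e_ss = 2/K_v with K_v=10 → 0.2.
Total e_ss = 0.2.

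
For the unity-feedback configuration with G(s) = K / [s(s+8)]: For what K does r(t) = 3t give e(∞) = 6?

G(s) has one factor of s in the denominator, so the system is type 1.
K_v = lim_{s→0} s·G(s) = K / (8) = 0.125·K.
e_ss = 3/K_v = 6 ⇒ K_v = 0.5 ⇒ K = 0.5/0.125 = 4.

4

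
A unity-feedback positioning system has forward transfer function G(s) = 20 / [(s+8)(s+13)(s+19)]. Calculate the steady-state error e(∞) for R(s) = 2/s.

988/499

No free integrators in G(s): this is a type 0 system.
K_p = lim_{s→0} G(s) = 20 / (8·13·19) = 5/494.
e_ss = 2/(1 + K_p) = 2/(499/494) = 988/499.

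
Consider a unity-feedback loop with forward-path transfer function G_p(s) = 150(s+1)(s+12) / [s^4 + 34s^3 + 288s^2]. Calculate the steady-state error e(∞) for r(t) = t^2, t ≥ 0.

0.32

Lowest-order denominator term is 288s^2, so the open loop has 2 poles at the origin → type 2 system.
K_a = lim_{s→0} s^2·G_p(s) = 150·1·12 / 288 = 6.25.
r(t) = t^2 gives R(s) = 2/s^3.
e_ss = 2/K_a = 2/6.25 = 0.32.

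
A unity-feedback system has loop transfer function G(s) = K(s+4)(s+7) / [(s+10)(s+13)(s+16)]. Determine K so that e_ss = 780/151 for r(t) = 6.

12

No free integrators in G(s): this is a type 0 system.
K_p = lim_{s→0} G(s) = K·4·7 / (10·13·16) = (7/520)·K.
e_ss = 6/(1 + K_p) = 780/151 ⇒ 1 + (7/520)·K = 151/130 ⇒ K = 12.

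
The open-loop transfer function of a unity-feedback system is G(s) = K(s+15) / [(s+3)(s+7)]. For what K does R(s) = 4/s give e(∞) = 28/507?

No free integrators in G(s): this is a type 0 system.
K_p = lim_{s→0} G(s) = K·15 / (3·7) = (5/7)·K.
e_ss = 4/(1 + K_p) = 28/507 ⇒ 1 + (5/7)·K = 507/7 ⇒ K = 100.

100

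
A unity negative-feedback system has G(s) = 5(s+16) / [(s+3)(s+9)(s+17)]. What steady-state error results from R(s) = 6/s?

G(s) has no factors of s in the denominator, so the system is type 0.
K_p = lim_{s→0} G(s) = 5·16 / (3·9·17) = 80/459.
e_ss = 6/(1 + K_p) = 6/(539/459) = 2754/539.

2754/539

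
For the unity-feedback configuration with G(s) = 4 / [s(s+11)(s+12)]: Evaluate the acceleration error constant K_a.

0

The open loop has one pole at the origin → type 1 system.
K_a = lim_{s→0} s^2·G(s) = 0 (the extra factor of s kills the finite limit).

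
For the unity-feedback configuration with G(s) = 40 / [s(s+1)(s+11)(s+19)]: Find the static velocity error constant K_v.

40/209

The open loop has one pole at the origin → type 1 system.
K_v = lim_{s→0} s·G(s) = 40 / (1·11·19) = 40/209.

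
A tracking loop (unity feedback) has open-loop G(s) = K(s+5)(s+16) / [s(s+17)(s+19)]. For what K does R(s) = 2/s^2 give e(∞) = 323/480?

12

G(s) has one factor of s in the denominator, so the system is type 1.
K_v = lim_{s→0} s·G(s) = K·5·16 / (17·19) = (80/323)·K.
e_ss = 2/K_v = 323/480 ⇒ K_v = 960/323 ⇒ K = (960/323)/(80/323) = 12.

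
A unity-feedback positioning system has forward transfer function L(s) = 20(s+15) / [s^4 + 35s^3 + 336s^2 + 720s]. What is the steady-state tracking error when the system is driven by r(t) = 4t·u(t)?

9.6

Factoring s from the denominator leaves a polynomial with constant term 720, so the system is type 1.
K_v = lim_{s→0} s·L(s) = 20·15 / 720 = 5/12.
e_ss = 4/K_v = 4/(5/12) = 9.6.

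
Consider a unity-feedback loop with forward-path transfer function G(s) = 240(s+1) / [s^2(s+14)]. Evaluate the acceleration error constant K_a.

120/7

Two free integrators in G(s): this is a type 2 system.
K_a = lim_{s→0} s^2·G(s) = 240·1 / (14) = 120/7.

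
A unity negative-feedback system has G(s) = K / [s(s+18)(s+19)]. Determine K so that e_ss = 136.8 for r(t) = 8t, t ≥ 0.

The open loop has one pole at the origin → type 1 system.
K_v = lim_{s→0} s·G(s) = K / (18·19) = (1/342)·K.
e_ss = 8/K_v = 136.8 ⇒ K_v = 10/171 ⇒ K = (10/171)/(1/342) = 20.

20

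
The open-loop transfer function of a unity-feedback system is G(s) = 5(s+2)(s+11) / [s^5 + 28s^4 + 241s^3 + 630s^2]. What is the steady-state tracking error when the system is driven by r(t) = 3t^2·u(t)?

378/11

The denominator has no term below 630s^2 — 2 poles at s=0, type 2.
K_a = lim_{s→0} s^2·G(s) = 5·2·11 / 630 = 11/63.
r(t) = 3t^2 gives R(s) = 6/s^3.
e_ss = 6/K_a = 6/(11/63) = 378/11.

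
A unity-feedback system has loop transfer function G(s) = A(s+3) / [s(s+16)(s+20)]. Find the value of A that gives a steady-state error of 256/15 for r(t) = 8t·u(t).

G(s) has one factor of s in the denominator, so the system is type 1.
K_v = lim_{s→0} s·G(s) = A·3 / (16·20) = (3/320)·A.
e_ss = 8/K_v = 256/15 ⇒ K_v = 15/32 ⇒ A = (15/32)/(3/320) = 50.

50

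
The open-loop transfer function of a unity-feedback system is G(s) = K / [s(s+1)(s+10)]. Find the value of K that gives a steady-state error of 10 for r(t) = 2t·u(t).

2

System type = 1 (one pole at s=0).
K_v = lim_{s→0} s·G(s) = K / (1·10) = 0.1·K.
e_ss = 2/K_v = 10 ⇒ K_v = 0.2 ⇒ K = 0.2/0.1 = 2.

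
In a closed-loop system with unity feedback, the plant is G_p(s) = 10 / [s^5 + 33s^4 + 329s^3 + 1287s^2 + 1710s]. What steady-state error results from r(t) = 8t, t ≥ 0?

Lowest-order denominator term is 1710s, so the open loop has 1 pole at the origin → type 1 system.
K_v = lim_{s→0} s·G_p(s) = 10 / 1710 = 1/171.
e_ss = 8/K_v = 8/(1/171) = 1368.

1368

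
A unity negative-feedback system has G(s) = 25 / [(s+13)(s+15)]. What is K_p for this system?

The open loop has no poles at the origin → type 0 system.
K_p = lim_{s→0} G(s) = 25 / (13·15) = 5/39.

5/39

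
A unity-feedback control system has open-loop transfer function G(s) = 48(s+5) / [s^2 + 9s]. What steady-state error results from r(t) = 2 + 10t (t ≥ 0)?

Factoring s from the denominator leaves a polynomial with constant term 9, so the system is type 1. Treating each term separately:
  • 2: tracked with zero error.
  • 10t: e_ss = 10/K_v with K_v=80/3 → 0.375.
Total e_ss = 0.375.

0.375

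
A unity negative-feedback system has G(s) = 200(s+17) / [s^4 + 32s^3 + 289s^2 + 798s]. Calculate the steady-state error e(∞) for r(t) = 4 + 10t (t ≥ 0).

Factoring s from the denominator leaves a polynomial with constant term 798, so the system is type 1. By superposition:
  • 4: tracked with zero error.
  • 10t: e_ss = 10/K_v with K_v=1700/399 → 399/170.
Total e_ss = 399/170.

399/170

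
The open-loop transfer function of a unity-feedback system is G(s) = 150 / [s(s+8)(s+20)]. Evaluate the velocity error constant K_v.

0.9375

One free integrator in G(s): this is a type 1 system.
K_v = lim_{s→0} s·G(s) = 150 / (8·20) = 0.9375.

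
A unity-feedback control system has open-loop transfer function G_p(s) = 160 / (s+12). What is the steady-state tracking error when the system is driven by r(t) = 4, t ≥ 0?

System type = 0 (no poles at s=0).
K_p = lim_{s→0} G_p(s) = 160 / (12) = 40/3.
e_ss = 4/(1 + K_p) = 4/(43/3) = 12/43.

12/43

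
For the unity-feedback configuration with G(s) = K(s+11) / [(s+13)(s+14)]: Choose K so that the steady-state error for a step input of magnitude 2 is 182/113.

4

G(s) has no factors of s in the denominator, so the system is type 0.
K_p = lim_{s→0} G(s) = K·11 / (13·14) = (11/182)·K.
e_ss = 2/(1 + K_p) = 182/113 ⇒ 1 + (11/182)·K = 113/91 ⇒ K = 4.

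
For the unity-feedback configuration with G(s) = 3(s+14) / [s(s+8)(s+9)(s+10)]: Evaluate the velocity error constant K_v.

7/120

G(s) has one factor of s in the denominator, so the system is type 1.
K_v = lim_{s→0} s·G(s) = 3·14 / (8·9·10) = 7/120.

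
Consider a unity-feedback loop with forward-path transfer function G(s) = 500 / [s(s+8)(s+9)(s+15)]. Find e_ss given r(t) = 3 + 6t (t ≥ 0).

The open loop has one pole at the origin → type 1 system. By superposition:
  • 3: tracked with zero error.
  • 6t: e_ss = 6/K_v with K_v=25/54 → 12.96.
Total e_ss = 12.96.

12.96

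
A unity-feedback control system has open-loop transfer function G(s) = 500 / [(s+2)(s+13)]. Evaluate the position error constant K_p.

System type = 0 (no poles at s=0).
K_p = lim_{s→0} G(s) = 500 / (2·13) = 250/13.

250/13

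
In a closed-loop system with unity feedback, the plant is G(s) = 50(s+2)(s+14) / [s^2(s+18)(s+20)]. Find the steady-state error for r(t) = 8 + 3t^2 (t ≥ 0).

54/35

G(s) has two factors of s in the denominator, so the system is type 2. By superposition:
  • 8: tracked with zero error.
  • 3t^2: e_ss = 6/K_a with K_a=35/9 → 54/35.
Total e_ss = 54/35.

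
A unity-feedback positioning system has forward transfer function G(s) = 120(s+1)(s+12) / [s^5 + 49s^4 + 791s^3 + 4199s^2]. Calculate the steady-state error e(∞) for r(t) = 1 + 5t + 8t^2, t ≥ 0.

4199/90

Factoring s^2 from the denominator leaves a polynomial with constant term 4199, so the system is type 2. Treating each term separately:
  • 1: tracked with zero error.
  • 5t: tracked with zero error.
  • 8t^2: e_ss = 16/K_a with K_a=1440/4199 → 4199/90.
Total e_ss = 4199/90.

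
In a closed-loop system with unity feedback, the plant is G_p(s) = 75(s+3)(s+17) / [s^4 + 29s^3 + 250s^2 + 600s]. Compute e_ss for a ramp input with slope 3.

8/17

The denominator has no term below 600s — 1 pole at s=0, type 1.
K_v = lim_{s→0} s·G_p(s) = 75·3·17 / 600 = 6.375.
e_ss = 3/K_v = 3/6.375 = 8/17.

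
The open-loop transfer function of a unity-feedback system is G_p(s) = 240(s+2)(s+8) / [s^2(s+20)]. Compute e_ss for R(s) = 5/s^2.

Two free integrators in G_p(s): this is a type 2 system.
A type-2 system has K_v = ∞, so it tracks a ramp input with zero steady-state error.

0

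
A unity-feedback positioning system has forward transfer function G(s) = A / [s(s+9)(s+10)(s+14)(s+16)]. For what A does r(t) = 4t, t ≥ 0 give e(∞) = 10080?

8

System type = 1 (one pole at s=0).
K_v = lim_{s→0} s·G(s) = A / (9·10·14·16) = (1/20160)·A.
e_ss = 4/K_v = 10080 ⇒ K_v = 1/2520 ⇒ A = (1/2520)/(1/20160) = 8.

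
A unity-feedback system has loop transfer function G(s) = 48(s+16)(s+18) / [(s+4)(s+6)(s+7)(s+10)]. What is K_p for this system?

288/35

System type = 0 (no poles at s=0).
K_p = lim_{s→0} G(s) = 48·16·18 / (4·6·7·10) = 288/35.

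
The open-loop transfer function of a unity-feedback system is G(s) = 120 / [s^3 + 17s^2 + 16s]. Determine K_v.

Lowest-order denominator term is 16s, so the open loop has 1 pole at the origin → type 1 system.
K_v = lim_{s→0} s·G(s) = 120 / 16 = 7.5.

7.5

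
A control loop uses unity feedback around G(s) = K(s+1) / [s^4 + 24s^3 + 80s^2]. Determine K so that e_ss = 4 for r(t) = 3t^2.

120

The denominator has no term below 80s^2 — 2 poles at s=0, type 2.
K_a = lim_{s→0} s^2·G(s) = K·1 / 80 = 0.0125·K.
e_ss = 6/K_a = 4 ⇒ K_a = 1.5 ⇒ K = 1.5/0.0125 = 120.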